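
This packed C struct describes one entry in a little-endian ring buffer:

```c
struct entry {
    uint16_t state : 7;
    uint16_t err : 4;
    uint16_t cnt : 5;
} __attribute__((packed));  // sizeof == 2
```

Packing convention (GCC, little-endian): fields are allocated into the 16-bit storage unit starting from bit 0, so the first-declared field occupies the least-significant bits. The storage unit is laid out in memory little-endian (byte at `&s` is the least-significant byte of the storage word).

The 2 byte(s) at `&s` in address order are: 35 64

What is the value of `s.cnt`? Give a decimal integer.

[0]=0x35 [1]=0x64 (little-endian) → word 0x6435
state:7 @ bit 0 → (0x6435>>0)&0x7f = 0x35
err:4 @ bit 7 → (0x6435>>7)&0xf = 0x8
cnt:5 @ bit 11 → (0x6435>>11)&0x1f = 0xc  ←

12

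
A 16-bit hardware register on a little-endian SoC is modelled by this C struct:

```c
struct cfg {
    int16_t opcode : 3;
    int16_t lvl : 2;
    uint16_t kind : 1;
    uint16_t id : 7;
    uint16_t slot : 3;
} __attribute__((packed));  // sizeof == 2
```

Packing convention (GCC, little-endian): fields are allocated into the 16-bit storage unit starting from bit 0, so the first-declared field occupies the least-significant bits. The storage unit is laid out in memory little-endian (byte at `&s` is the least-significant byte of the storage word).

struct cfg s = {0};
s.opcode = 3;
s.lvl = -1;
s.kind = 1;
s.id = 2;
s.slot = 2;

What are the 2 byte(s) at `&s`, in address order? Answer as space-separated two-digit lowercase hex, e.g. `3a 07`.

bb 40

[0+:3] opcode=3 & 0x7 = 0x3; word=0x0003
[3+:2] lvl=-1 & 0x3 = 0x3; word=0x001b
[5+:1] kind=1 & 0x1 = 0x1; word=0x003b
[6+:7] id=2 & 0x7f = 0x2; word=0x00bb
[13+:3] slot=2 & 0x7 = 0x2; word=0x40bb
word = 0x40bb → little-endian bytes:
  [0]=0xbb  [1]=0x40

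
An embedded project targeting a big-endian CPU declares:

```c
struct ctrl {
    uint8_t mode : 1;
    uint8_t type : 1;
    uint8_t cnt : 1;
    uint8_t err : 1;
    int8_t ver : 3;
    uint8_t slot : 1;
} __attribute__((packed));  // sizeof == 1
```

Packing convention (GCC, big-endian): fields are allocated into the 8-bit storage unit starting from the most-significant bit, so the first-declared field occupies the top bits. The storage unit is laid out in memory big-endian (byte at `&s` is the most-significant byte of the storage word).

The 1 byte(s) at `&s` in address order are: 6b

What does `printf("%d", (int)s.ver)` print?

-3

[0]=0x6b (big-endian) → word 0x6b
mode [7+:1] = (word>>7) & 0x1 = 0
type [6+:1] = (word>>6) & 0x1 = 1
cnt [5+:1] = (word>>5) & 0x1 = 1
err [4+:1] = (word>>4) & 0x1 = 0
ver [1+:3] = (word>>1) & 0x7 = 5  ←
slot [0+:1] = (word>>0) & 0x1 = 1
ver signed 3b, MSB=1: 5 - 8 = -3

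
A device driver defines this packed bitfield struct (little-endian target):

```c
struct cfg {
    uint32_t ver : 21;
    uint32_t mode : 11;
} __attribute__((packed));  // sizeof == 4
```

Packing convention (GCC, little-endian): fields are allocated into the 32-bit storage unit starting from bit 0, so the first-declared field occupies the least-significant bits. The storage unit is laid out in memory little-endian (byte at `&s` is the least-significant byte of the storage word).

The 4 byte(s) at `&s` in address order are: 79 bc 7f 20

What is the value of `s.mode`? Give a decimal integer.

[0]=0x79 [1]=0xbc [2]=0x7f [3]=0x20 (little-endian) → word 0x207fbc79
ver:21 @ bit 0 → (0x207fbc79>>0)&0x1fffff = 0x1fbc79
mode:11 @ bit 21 → (0x207fbc79>>21)&0x7ff = 0x103  ←

259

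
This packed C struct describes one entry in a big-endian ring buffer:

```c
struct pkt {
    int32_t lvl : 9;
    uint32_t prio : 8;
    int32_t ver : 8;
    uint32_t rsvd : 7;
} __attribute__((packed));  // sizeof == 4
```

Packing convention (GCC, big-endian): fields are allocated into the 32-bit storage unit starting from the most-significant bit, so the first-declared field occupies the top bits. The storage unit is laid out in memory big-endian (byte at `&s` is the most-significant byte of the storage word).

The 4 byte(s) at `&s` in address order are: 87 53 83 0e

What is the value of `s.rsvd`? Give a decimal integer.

14

[0]=0x87 [1]=0x53 [2]=0x83 [3]=0x0e (big-endian) → word 0x8753830e
lvl:9 @ bit 23 → (0x8753830e>>23)&0x1ff = 0x10e
prio:8 @ bit 15 → (0x8753830e>>15)&0xff = 0xa7
ver:8 @ bit 7 → (0x8753830e>>7)&0xff = 0x6
rsvd:7 @ bit 0 → (0x8753830e>>0)&0x7f = 0xe  ←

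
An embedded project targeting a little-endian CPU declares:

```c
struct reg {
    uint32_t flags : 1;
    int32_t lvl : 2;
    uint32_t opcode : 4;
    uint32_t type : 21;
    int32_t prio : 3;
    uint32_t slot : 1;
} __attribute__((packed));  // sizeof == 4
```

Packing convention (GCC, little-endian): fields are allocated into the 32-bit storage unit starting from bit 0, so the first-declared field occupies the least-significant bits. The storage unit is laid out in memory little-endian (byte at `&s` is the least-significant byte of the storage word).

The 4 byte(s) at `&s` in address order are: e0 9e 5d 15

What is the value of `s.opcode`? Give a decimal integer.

[0]=0xe0 [1]=0x9e [2]=0x5d [3]=0x15 (little-endian) → word 0x155d9ee0
flags:1 @ bit 0 → (0x155d9ee0>>0)&0x1 = 0x0
lvl:2 @ bit 1 → (0x155d9ee0>>1)&0x3 = 0x0
opcode:4 @ bit 3 → (0x155d9ee0>>3)&0xf = 0xc  ←
type:21 @ bit 7 → (0x155d9ee0>>7)&0x1fffff = 0xabb3d
prio:3 @ bit 28 → (0x155d9ee0>>28)&0x7 = 0x1
slot:1 @ bit 31 → (0x155d9ee0>>31)&0x1 = 0x0

12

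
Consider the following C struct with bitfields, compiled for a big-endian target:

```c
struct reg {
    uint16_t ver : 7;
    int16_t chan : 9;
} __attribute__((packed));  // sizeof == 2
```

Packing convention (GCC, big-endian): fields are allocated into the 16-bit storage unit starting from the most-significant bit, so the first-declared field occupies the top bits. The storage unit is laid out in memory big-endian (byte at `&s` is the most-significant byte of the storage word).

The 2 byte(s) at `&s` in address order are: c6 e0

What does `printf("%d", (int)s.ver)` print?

[0]=0xc6 [1]=0xe0 (big-endian) → word 0xc6e0
ver [9+:7] = (word>>9) & 0x7f = 99  ←
chan [0+:9] = (word>>0) & 0x1ff = 224

99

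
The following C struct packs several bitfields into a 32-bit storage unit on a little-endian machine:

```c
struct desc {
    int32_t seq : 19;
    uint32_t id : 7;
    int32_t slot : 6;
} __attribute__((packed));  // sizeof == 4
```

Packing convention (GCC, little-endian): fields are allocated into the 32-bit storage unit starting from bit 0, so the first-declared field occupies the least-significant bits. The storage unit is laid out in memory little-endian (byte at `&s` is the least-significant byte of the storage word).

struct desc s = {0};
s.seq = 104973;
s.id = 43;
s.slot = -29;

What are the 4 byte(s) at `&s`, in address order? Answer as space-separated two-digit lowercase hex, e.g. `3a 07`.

seq:19 = 104973 → 0x19a0d << 0 → word 0x00019a0d
id:7 = 43 → 0x2b << 19 → word 0x01599a0d
slot:6 = -29 → 0x23 << 26 → word 0x8d599a0d
word = 0x8d599a0d → little-endian bytes:
  [0]=0x0d  [1]=0x9a  [2]=0x59  [3]=0x8d

0d 9a 59 8d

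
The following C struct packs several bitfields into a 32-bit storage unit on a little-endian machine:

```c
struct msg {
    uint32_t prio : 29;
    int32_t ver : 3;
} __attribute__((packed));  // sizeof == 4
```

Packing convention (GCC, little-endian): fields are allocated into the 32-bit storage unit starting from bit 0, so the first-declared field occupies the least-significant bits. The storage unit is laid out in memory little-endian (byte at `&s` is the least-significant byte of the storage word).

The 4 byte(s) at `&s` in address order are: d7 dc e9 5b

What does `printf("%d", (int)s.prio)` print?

468311255

[0]=0xd7 [1]=0xdc [2]=0xe9 [3]=0x5b (little-endian) → word 0x5be9dcd7
prio:29 @ bit 0 → (0x5be9dcd7>>0)&0x1fffffff = 0x1be9dcd7  ←
ver:3 @ bit 29 → (0x5be9dcd7>>29)&0x7 = 0x2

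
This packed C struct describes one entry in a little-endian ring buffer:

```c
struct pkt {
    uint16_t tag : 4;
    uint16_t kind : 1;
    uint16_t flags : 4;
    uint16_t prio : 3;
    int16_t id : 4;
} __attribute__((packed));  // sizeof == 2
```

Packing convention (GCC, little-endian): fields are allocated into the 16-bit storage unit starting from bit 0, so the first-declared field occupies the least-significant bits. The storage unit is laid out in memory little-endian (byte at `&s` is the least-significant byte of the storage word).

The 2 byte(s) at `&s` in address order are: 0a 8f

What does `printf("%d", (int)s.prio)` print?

7

[0]=0x0a [1]=0x8f (little-endian) → word 0x8f0a
tag [0+:4] = (word>>0) & 0xf = 10
kind [4+:1] = (word>>4) & 0x1 = 0
flags [5+:4] = (word>>5) & 0xf = 8
prio [9+:3] = (word>>9) & 0x7 = 7  ←
id [12+:4] = (word>>12) & 0xf = 8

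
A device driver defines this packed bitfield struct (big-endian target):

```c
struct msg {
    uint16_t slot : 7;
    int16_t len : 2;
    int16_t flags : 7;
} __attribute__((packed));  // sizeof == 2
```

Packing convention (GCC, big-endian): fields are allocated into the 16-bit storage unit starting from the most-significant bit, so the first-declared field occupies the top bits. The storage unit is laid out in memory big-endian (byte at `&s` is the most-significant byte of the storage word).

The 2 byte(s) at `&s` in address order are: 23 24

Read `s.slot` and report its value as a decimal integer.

[0]=0x23 [1]=0x24 (big-endian) → word 0x2324
slot [9+:7] = (word>>9) & 0x7f = 17  ←
len [7+:2] = (word>>7) & 0x3 = 2
flags [0+:7] = (word>>0) & 0x7f = 36

17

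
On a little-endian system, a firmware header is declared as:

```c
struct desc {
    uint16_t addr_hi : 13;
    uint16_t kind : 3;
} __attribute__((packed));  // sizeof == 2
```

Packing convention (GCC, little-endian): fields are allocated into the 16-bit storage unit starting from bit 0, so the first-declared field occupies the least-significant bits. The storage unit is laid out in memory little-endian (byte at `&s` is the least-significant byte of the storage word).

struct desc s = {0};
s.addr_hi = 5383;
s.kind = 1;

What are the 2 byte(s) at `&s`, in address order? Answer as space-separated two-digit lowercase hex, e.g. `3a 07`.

addr_hi (13b) val=5383 bits=0x1507 at bit 0: 0x1507
kind (3b) val=1 bits=0x1 at bit 13: 0x3507
word = 0x3507 → little-endian bytes:
  [0]=0x07  [1]=0x35

07 35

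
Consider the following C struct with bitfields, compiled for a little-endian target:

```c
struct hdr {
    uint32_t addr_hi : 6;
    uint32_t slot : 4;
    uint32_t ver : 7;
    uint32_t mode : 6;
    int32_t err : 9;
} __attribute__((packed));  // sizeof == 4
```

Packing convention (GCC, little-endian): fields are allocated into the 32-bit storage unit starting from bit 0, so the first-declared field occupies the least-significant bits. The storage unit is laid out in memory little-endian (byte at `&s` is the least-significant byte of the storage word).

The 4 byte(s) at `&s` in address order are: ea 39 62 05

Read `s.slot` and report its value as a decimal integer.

7

[0]=0xea [1]=0x39 [2]=0x62 [3]=0x05 (little-endian) → word 0x056239ea
addr_hi:6 @ bit 0 → (0x056239ea>>0)&0x3f = 0x2a
slot:4 @ bit 6 → (0x056239ea>>6)&0xf = 0x7  ←
ver:7 @ bit 10 → (0x056239ea>>10)&0x7f = 0xe
mode:6 @ bit 17 → (0x056239ea>>17)&0x3f = 0x31
err:9 @ bit 23 → (0x056239ea>>23)&0x1ff = 0xa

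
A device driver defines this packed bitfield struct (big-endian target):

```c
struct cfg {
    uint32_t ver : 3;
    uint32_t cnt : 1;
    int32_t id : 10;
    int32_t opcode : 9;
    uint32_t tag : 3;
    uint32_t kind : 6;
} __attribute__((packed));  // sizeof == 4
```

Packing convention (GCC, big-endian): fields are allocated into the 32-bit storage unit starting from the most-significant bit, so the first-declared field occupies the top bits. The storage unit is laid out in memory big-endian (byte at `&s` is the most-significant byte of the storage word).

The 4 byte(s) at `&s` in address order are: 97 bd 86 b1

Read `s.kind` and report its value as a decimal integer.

49

[0]=0x97 [1]=0xbd [2]=0x86 [3]=0xb1 (big-endian) → word 0x97bd86b1
ver [29+:3] = (word>>29) & 0x7 = 4
cnt [28+:1] = (word>>28) & 0x1 = 1
id [18+:10] = (word>>18) & 0x3ff = 495
opcode [9+:9] = (word>>9) & 0x1ff = 195
tag [6+:3] = (word>>6) & 0x7 = 2
kind [0+:6] = (word>>0) & 0x3f = 49  ←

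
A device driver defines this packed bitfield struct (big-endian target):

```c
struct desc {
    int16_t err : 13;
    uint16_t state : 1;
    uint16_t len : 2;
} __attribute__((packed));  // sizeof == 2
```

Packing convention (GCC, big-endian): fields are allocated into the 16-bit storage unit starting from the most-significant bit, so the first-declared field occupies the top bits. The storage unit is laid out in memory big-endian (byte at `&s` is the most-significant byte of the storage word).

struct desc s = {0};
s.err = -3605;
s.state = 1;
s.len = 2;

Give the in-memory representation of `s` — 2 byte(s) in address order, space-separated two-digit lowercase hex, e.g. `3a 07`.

8f 5e

err (13b) val=-3605 bits=0x11eb at bit 3: 0x8f58
state (1b) val=1 bits=0x1 at bit 2: 0x8f5c
len (2b) val=2 bits=0x2 at bit 0: 0x8f5e
word = 0x8f5e → big-endian bytes:
  [0]=0x8f  [1]=0x5e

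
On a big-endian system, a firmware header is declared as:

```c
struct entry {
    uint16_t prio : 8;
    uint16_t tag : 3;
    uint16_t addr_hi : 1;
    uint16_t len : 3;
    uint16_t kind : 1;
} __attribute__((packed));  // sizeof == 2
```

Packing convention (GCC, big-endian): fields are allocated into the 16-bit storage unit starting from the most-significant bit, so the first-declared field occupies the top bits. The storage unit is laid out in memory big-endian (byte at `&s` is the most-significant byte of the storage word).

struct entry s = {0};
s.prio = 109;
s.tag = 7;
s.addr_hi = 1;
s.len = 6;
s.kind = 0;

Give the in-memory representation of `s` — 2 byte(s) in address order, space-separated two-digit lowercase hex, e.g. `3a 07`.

6d fc

prio (8b) val=109 bits=0x6d at bit 8: 0x6d00
tag (3b) val=7 bits=0x7 at bit 5: 0x6de0
addr_hi (1b) val=1 bits=0x1 at bit 4: 0x6df0
len (3b) val=6 bits=0x6 at bit 1: 0x6dfc
kind (1b) val=0 bits=0x0 at bit 0: 0x6dfc
word = 0x6dfc → big-endian bytes:
  [0]=0x6d  [1]=0xfc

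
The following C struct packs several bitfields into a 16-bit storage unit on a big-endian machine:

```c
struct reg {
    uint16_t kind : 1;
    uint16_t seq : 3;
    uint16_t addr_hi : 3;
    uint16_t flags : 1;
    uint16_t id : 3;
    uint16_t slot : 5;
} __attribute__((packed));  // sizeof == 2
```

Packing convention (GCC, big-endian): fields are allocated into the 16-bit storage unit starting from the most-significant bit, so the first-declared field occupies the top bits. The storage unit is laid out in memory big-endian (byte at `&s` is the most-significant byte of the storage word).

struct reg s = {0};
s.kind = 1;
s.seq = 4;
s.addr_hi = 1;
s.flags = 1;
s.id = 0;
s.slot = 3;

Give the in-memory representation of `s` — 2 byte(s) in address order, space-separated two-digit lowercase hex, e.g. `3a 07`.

c3 03

kind (1b) val=1 bits=0x1 at bit 15: 0x8000
seq (3b) val=4 bits=0x4 at bit 12: 0xc000
addr_hi (3b) val=1 bits=0x1 at bit 9: 0xc200
flags (1b) val=1 bits=0x1 at bit 8: 0xc300
id (3b) val=0 bits=0x0 at bit 5: 0xc300
slot (5b) val=3 bits=0x3 at bit 0: 0xc303
word = 0xc303 → big-endian bytes:
  [0]=0xc3  [1]=0x03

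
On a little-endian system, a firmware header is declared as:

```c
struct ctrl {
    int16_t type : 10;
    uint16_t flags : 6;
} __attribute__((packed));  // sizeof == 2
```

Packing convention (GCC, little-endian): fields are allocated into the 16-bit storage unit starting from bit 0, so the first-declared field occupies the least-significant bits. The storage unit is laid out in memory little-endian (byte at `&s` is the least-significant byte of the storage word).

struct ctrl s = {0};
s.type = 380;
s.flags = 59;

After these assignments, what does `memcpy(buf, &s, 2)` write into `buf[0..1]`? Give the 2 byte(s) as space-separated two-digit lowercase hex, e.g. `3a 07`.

7c ed

[0+:10] type=380 & 0x3ff = 0x17c; word=0x017c
[10+:6] flags=59 & 0x3f = 0x3b; word=0xed7c
word = 0xed7c → little-endian bytes:
  [0]=0x7c  [1]=0xed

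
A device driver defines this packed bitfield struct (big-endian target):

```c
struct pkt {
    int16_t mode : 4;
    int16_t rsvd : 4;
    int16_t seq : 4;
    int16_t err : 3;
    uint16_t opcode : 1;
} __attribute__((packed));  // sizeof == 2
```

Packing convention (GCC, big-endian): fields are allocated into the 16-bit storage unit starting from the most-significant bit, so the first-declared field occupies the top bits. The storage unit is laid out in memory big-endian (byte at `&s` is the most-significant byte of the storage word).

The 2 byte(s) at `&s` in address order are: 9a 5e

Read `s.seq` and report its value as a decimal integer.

[0]=0x9a [1]=0x5e (big-endian) → word 0x9a5e
mode:4 @ bit 12 → (0x9a5e>>12)&0xf = 0x9
rsvd:4 @ bit 8 → (0x9a5e>>8)&0xf = 0xa
seq:4 @ bit 4 → (0x9a5e>>4)&0xf = 0x5  ←
err:3 @ bit 1 → (0x9a5e>>1)&0x7 = 0x7
opcode:1 @ bit 0 → (0x9a5e>>0)&0x1 = 0x0
seq signed 4b, MSB=0: value = 5

5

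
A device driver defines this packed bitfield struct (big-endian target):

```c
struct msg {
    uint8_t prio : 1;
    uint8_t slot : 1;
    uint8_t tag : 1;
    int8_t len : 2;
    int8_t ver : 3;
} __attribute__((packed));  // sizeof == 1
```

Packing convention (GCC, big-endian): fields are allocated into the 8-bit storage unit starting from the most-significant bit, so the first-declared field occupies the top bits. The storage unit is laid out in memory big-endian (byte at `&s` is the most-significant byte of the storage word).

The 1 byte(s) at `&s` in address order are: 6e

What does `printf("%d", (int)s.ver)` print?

-2

[0]=0x6e (big-endian) → word 0x6e
prio [7+:1] = (word>>7) & 0x1 = 0
slot [6+:1] = (word>>6) & 0x1 = 1
tag [5+:1] = (word>>5) & 0x1 = 1
len [3+:2] = (word>>3) & 0x3 = 1
ver [0+:3] = (word>>0) & 0x7 = 6  ←
ver signed 3b, MSB=1: 6 - 8 = -2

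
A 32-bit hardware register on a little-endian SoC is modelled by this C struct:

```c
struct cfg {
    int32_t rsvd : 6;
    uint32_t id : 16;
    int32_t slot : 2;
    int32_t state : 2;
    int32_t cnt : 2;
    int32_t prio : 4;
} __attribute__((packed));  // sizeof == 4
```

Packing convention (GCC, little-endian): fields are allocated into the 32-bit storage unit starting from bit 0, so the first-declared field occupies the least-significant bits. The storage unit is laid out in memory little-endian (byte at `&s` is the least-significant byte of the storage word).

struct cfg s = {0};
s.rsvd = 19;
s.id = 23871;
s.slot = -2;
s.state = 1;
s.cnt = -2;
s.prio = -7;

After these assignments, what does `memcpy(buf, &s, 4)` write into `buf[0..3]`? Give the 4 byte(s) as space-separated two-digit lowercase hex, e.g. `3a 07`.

rsvd:6 = 19 → 0x13 << 0 → word 0x00000013
id:16 = 23871 → 0x5d3f << 6 → word 0x00174fd3
slot:2 = -2 → 0x2 << 22 → word 0x00974fd3
state:2 = 1 → 0x1 << 24 → word 0x01974fd3
cnt:2 = -2 → 0x2 << 26 → word 0x09974fd3
prio:4 = -7 → 0x9 << 28 → word 0x99974fd3
word = 0x99974fd3 → little-endian bytes:
  [0]=0xd3  [1]=0x4f  [2]=0x97  [3]=0x99

d3 4f 97 99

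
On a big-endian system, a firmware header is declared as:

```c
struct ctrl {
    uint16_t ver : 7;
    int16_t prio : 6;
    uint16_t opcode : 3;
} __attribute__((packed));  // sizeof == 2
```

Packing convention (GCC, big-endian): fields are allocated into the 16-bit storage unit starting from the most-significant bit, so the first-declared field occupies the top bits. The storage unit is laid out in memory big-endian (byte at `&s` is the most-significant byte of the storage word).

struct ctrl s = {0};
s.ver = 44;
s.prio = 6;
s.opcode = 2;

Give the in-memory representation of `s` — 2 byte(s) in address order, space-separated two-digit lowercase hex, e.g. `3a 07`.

ver:7 = 44 → 0x2c << 9 → word 0x5800
prio:6 = 6 → 0x6 << 3 → word 0x5830
opcode:3 = 2 → 0x2 << 0 → word 0x5832
word = 0x5832 → big-endian bytes:
  [0]=0x58  [1]=0x32

58 32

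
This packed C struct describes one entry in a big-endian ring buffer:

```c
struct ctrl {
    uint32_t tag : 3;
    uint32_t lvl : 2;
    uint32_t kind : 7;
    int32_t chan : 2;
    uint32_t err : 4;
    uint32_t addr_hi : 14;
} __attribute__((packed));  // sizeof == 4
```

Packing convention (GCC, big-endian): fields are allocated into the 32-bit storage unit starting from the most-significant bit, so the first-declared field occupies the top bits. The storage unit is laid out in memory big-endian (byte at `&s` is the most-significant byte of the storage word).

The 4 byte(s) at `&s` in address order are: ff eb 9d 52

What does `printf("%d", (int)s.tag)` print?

[0]=0xff [1]=0xeb [2]=0x9d [3]=0x52 (big-endian) → word 0xffeb9d52
tag:3 @ bit 29 → (0xffeb9d52>>29)&0x7 = 0x7  ←
lvl:2 @ bit 27 → (0xffeb9d52>>27)&0x3 = 0x3
kind:7 @ bit 20 → (0xffeb9d52>>20)&0x7f = 0x7e
chan:2 @ bit 18 → (0xffeb9d52>>18)&0x3 = 0x2
err:4 @ bit 14 → (0xffeb9d52>>14)&0xf = 0xe
addr_hi:14 @ bit 0 → (0xffeb9d52>>0)&0x3fff = 0x1d52

7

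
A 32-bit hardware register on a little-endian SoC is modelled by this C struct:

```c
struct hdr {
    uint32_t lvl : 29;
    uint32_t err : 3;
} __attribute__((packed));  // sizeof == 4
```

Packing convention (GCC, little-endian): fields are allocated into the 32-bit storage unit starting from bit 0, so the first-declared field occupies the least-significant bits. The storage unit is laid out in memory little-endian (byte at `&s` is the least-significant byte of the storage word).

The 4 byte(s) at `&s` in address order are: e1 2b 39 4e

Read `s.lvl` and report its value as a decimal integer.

[0]=0xe1 [1]=0x2b [2]=0x39 [3]=0x4e (little-endian) → word 0x4e392be1
lvl:29 @ bit 0 → (0x4e392be1>>0)&0x1fffffff = 0xe392be1  ←
err:3 @ bit 29 → (0x4e392be1>>29)&0x7 = 0x2

238627809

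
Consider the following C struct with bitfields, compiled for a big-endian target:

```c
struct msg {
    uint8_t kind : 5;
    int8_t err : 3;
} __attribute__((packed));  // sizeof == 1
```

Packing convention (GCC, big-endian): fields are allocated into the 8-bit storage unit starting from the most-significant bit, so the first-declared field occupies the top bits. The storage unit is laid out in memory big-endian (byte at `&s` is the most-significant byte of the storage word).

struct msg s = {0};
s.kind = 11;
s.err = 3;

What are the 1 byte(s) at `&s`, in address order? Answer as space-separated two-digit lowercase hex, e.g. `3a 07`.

5b

kind:5 = 11 → 0xb << 3 → word 0x58
err:3 = 3 → 0x3 << 0 → word 0x5b
word = 0x5b → big-endian bytes:
  [0]=0x5b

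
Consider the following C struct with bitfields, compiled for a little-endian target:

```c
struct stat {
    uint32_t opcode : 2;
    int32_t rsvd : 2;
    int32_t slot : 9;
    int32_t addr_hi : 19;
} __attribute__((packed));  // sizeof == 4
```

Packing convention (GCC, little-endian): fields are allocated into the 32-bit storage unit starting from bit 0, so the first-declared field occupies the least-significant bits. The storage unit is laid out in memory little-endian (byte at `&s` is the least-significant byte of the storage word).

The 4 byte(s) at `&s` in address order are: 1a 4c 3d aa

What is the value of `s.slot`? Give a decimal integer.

[0]=0x1a [1]=0x4c [2]=0x3d [3]=0xaa (little-endian) → word 0xaa3d4c1a
opcode:2 @ bit 0 → (0xaa3d4c1a>>0)&0x3 = 0x2
rsvd:2 @ bit 2 → (0xaa3d4c1a>>2)&0x3 = 0x2
slot:9 @ bit 4 → (0xaa3d4c1a>>4)&0x1ff = 0xc1  ←
addr_hi:19 @ bit 13 → (0xaa3d4c1a>>13)&0x7ffff = 0x551ea
slot signed 9b, MSB=0: value = 193

193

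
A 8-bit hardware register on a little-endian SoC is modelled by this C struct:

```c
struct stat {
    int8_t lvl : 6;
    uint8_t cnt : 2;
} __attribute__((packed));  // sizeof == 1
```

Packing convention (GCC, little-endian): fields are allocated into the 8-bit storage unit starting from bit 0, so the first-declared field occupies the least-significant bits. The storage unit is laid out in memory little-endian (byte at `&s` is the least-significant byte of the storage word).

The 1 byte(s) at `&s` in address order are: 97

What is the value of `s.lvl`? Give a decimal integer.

[0]=0x97 (little-endian) → word 0x97
lvl [0+:6] = (word>>0) & 0x3f = 23  ←
cnt [6+:2] = (word>>6) & 0x3 = 2
lvl signed 6b, MSB=0: value = 23

23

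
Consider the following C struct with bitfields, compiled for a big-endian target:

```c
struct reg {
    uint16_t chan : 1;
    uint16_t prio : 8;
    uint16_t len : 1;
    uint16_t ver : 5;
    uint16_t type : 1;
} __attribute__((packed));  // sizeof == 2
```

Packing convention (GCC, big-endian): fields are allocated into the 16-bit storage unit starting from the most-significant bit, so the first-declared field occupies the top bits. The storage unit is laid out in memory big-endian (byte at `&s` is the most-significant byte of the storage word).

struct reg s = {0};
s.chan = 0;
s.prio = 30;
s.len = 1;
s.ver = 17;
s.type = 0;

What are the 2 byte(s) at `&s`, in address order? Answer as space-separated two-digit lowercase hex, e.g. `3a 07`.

0f 62

chan (1b) val=0 bits=0x0 at bit 15: 0x0000
prio (8b) val=30 bits=0x1e at bit 7: 0x0f00
len (1b) val=1 bits=0x1 at bit 6: 0x0f40
ver (5b) val=17 bits=0x11 at bit 1: 0x0f62
type (1b) val=0 bits=0x0 at bit 0: 0x0f62
word = 0x0f62 → big-endian bytes:
  [0]=0x0f  [1]=0x62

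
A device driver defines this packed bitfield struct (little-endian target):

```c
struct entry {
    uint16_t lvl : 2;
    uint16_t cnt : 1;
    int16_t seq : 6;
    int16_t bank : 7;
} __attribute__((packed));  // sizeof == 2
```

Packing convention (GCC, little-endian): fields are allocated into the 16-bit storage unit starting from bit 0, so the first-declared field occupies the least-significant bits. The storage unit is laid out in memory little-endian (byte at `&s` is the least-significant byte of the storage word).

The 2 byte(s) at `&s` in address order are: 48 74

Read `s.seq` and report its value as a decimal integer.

[0]=0x48 [1]=0x74 (little-endian) → word 0x7448
lvl [0+:2] = (word>>0) & 0x3 = 0
cnt [2+:1] = (word>>2) & 0x1 = 0
seq [3+:6] = (word>>3) & 0x3f = 9  ←
bank [9+:7] = (word>>9) & 0x7f = 58
seq signed 6b, MSB=0: value = 9

9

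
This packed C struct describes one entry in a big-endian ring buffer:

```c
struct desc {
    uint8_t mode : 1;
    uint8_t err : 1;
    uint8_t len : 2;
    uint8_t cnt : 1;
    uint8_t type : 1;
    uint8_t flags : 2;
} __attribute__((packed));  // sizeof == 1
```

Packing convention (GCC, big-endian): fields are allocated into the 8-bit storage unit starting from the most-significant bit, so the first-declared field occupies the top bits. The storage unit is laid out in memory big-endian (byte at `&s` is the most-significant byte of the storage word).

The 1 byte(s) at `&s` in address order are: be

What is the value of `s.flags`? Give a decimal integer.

[0]=0xbe (big-endian) → word 0xbe
mode [7+:1] = (word>>7) & 0x1 = 1
err [6+:1] = (word>>6) & 0x1 = 0
len [4+:2] = (word>>4) & 0x3 = 3
cnt [3+:1] = (word>>3) & 0x1 = 1
type [2+:1] = (word>>2) & 0x1 = 1
flags [0+:2] = (word>>0) & 0x3 = 2  ←

2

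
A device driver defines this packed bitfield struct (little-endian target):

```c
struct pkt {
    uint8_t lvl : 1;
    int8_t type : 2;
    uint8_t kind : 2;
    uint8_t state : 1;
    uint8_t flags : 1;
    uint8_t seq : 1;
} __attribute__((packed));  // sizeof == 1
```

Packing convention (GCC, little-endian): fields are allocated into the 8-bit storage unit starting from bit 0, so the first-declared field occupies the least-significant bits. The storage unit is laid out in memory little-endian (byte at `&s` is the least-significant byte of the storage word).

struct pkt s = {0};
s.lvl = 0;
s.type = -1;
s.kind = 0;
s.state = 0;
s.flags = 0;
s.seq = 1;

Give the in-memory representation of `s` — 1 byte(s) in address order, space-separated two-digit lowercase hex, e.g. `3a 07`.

[0+:1] lvl=0 & 0x1 = 0x0; word=0x00
[1+:2] type=-1 & 0x3 = 0x3; word=0x06
[3+:2] kind=0 & 0x3 = 0x0; word=0x06
[5+:1] state=0 & 0x1 = 0x0; word=0x06
[6+:1] flags=0 & 0x1 = 0x0; word=0x06
[7+:1] seq=1 & 0x1 = 0x1; word=0x86
word = 0x86 → little-endian bytes:
  [0]=0x86

86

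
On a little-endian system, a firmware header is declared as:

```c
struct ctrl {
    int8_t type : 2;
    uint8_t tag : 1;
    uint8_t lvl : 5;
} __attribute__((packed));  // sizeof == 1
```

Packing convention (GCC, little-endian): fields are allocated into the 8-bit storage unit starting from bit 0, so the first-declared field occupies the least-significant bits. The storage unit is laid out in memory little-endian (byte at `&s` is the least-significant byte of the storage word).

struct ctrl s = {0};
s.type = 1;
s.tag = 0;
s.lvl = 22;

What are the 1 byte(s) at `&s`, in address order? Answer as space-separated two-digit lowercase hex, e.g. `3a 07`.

[0+:2] type=1 & 0x3 = 0x1; word=0x01
[2+:1] tag=0 & 0x1 = 0x0; word=0x01
[3+:5] lvl=22 & 0x1f = 0x16; word=0xb1
word = 0xb1 → little-endian bytes:
  [0]=0xb1

b1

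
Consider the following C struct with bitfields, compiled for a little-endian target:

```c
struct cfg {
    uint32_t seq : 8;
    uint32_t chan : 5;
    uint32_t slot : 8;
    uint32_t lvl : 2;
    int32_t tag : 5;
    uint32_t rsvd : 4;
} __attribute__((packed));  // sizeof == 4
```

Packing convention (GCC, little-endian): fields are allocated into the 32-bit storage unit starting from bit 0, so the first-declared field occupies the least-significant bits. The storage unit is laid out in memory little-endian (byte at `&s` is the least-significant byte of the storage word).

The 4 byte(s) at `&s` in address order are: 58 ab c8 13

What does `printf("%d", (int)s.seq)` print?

88

[0]=0x58 [1]=0xab [2]=0xc8 [3]=0x13 (little-endian) → word 0x13c8ab58
seq:8 @ bit 0 → (0x13c8ab58>>0)&0xff = 0x58  ←
chan:5 @ bit 8 → (0x13c8ab58>>8)&0x1f = 0xb
slot:8 @ bit 13 → (0x13c8ab58>>13)&0xff = 0x45
lvl:2 @ bit 21 → (0x13c8ab58>>21)&0x3 = 0x2
tag:5 @ bit 23 → (0x13c8ab58>>23)&0x1f = 0x7
rsvd:4 @ bit 28 → (0x13c8ab58>>28)&0xf = 0x1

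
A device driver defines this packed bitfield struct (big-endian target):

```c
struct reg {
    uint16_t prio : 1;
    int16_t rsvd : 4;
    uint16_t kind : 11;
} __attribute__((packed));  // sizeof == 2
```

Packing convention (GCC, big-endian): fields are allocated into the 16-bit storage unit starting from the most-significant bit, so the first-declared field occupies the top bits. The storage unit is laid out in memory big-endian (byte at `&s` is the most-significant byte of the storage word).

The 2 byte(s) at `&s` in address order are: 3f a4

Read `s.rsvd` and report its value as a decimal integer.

[0]=0x3f [1]=0xa4 (big-endian) → word 0x3fa4
prio:1 @ bit 15 → (0x3fa4>>15)&0x1 = 0x0
rsvd:4 @ bit 11 → (0x3fa4>>11)&0xf = 0x7  ←
kind:11 @ bit 0 → (0x3fa4>>0)&0x7ff = 0x7a4
rsvd signed 4b, MSB=0: value = 7

7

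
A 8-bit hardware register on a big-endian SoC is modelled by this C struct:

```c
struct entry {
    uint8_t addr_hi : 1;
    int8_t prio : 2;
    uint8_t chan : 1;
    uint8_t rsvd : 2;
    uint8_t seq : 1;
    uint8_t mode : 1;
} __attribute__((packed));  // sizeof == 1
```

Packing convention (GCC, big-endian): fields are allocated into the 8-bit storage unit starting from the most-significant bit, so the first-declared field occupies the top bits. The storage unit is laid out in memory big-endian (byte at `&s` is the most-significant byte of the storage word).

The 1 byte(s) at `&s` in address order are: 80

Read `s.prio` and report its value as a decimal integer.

[0]=0x80 (big-endian) → word 0x80
addr_hi:1 @ bit 7 → (0x80>>7)&0x1 = 0x1
prio:2 @ bit 5 → (0x80>>5)&0x3 = 0x0  ←
chan:1 @ bit 4 → (0x80>>4)&0x1 = 0x0
rsvd:2 @ bit 2 → (0x80>>2)&0x3 = 0x0
seq:1 @ bit 1 → (0x80>>1)&0x1 = 0x0
mode:1 @ bit 0 → (0x80>>0)&0x1 = 0x0
prio signed 2b, MSB=0: value = 0

0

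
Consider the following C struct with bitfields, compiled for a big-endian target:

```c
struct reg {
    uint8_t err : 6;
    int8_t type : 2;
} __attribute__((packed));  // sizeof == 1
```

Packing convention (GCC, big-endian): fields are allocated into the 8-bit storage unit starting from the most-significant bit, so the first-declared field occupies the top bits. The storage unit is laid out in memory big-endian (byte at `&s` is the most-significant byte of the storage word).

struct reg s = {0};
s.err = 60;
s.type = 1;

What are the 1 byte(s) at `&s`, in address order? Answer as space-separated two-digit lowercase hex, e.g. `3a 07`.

err (6b) val=60 bits=0x3c at bit 2: 0xf0
type (2b) val=1 bits=0x1 at bit 0: 0xf1
word = 0xf1 → big-endian bytes:
  [0]=0xf1

f1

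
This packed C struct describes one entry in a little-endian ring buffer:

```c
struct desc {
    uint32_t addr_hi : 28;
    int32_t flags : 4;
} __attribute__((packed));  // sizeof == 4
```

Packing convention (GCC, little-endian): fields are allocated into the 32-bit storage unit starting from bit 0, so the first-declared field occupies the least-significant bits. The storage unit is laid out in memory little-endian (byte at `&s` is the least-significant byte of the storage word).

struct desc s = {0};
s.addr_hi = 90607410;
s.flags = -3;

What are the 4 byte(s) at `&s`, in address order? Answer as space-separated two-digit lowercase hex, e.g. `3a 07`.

addr_hi:28 = 90607410 → 0x5668f32 << 0 → word 0x05668f32
flags:4 = -3 → 0xd << 28 → word 0xd5668f32
word = 0xd5668f32 → little-endian bytes:
  [0]=0x32  [1]=0x8f  [2]=0x66  [3]=0xd5

32 8f 66 d5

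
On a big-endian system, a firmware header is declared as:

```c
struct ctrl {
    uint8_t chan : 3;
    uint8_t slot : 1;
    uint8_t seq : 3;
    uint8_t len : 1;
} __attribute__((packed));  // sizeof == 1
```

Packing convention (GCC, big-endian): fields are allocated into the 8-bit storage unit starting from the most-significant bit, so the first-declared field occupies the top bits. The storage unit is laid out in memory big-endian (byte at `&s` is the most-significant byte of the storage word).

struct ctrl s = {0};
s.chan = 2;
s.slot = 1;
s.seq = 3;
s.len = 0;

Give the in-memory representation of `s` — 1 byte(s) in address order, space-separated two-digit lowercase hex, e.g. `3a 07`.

chan:3 = 2 → 0x2 << 5 → word 0x40
slot:1 = 1 → 0x1 << 4 → word 0x50
seq:3 = 3 → 0x3 << 1 → word 0x56
len:1 = 0 → 0x0 << 0 → word 0x56
word = 0x56 → big-endian bytes:
  [0]=0x56

56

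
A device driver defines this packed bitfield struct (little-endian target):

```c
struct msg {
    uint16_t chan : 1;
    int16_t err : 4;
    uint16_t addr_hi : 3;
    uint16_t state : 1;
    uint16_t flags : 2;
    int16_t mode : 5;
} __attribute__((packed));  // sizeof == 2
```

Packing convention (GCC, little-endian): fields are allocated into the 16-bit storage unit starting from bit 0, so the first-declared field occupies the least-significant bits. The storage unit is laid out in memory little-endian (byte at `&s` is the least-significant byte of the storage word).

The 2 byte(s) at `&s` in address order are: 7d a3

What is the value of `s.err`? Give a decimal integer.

[0]=0x7d [1]=0xa3 (little-endian) → word 0xa37d
chan [0+:1] = (word>>0) & 0x1 = 1
err [1+:4] = (word>>1) & 0xf = 14  ←
addr_hi [5+:3] = (word>>5) & 0x7 = 3
state [8+:1] = (word>>8) & 0x1 = 1
flags [9+:2] = (word>>9) & 0x3 = 1
mode [11+:5] = (word>>11) & 0x1f = 20
err signed 4b, MSB=1: 14 - 16 = -2

-2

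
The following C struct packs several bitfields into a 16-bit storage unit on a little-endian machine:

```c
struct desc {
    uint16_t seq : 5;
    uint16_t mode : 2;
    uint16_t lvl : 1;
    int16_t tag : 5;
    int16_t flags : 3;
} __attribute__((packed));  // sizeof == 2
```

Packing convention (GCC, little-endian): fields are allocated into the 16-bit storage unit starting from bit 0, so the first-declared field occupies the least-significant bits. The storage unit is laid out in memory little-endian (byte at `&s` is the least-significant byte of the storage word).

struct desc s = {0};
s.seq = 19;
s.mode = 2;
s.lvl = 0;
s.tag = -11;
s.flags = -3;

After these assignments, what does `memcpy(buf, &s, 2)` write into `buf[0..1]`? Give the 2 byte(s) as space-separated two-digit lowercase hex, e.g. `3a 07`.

[0+:5] seq=19 & 0x1f = 0x13; word=0x0013
[5+:2] mode=2 & 0x3 = 0x2; word=0x0053
[7+:1] lvl=0 & 0x1 = 0x0; word=0x0053
[8+:5] tag=-11 & 0x1f = 0x15; word=0x1553
[13+:3] flags=-3 & 0x7 = 0x5; word=0xb553
word = 0xb553 → little-endian bytes:
  [0]=0x53  [1]=0xb5

53 b5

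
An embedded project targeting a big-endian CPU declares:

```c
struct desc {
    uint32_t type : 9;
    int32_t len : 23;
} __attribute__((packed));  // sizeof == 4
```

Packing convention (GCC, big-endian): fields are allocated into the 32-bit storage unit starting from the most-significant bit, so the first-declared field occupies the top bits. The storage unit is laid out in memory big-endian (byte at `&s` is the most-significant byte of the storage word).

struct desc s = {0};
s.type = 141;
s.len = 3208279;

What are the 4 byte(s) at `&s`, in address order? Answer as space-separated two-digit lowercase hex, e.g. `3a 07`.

type (9b) val=141 bits=0x8d at bit 23: 0x46800000
len (23b) val=3208279 bits=0x30f457 at bit 0: 0x46b0f457
word = 0x46b0f457 → big-endian bytes:
  [0]=0x46  [1]=0xb0  [2]=0xf4  [3]=0x57

46 b0 f4 57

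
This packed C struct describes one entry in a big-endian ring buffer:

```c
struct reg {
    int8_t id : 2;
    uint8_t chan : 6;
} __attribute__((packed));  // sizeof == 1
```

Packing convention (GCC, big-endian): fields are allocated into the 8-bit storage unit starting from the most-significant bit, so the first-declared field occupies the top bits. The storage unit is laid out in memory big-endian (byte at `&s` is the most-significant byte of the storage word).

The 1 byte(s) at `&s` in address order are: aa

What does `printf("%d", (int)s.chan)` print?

42

[0]=0xaa (big-endian) → word 0xaa
id:2 @ bit 6 → (0xaa>>6)&0x3 = 0x2
chan:6 @ bit 0 → (0xaa>>0)&0x3f = 0x2a  ←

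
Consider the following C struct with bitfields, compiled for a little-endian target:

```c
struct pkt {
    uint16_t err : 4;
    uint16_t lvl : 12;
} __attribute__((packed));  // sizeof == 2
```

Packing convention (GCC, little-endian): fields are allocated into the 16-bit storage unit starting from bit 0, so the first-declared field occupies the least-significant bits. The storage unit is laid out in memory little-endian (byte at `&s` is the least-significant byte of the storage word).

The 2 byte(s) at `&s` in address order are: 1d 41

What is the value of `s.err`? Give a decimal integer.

13

[0]=0x1d [1]=0x41 (little-endian) → word 0x411d
err [0+:4] = (word>>0) & 0xf = 13  ←
lvl [4+:12] = (word>>4) & 0xfff = 1041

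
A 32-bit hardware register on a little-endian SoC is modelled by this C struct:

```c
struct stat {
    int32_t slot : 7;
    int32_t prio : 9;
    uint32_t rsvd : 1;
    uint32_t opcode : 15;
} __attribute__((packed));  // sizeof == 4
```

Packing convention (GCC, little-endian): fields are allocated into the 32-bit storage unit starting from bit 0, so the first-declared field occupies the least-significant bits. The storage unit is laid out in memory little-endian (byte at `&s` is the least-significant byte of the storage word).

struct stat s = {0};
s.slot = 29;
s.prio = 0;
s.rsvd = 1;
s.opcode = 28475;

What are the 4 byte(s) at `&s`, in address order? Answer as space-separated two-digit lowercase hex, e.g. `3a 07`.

slot (7b) val=29 bits=0x1d at bit 0: 0x0000001d
prio (9b) val=0 bits=0x0 at bit 7: 0x0000001d
rsvd (1b) val=1 bits=0x1 at bit 16: 0x0001001d
opcode (15b) val=28475 bits=0x6f3b at bit 17: 0xde77001d
word = 0xde77001d → little-endian bytes:
  [0]=0x1d  [1]=0x00  [2]=0x77  [3]=0xde

1d 00 77 de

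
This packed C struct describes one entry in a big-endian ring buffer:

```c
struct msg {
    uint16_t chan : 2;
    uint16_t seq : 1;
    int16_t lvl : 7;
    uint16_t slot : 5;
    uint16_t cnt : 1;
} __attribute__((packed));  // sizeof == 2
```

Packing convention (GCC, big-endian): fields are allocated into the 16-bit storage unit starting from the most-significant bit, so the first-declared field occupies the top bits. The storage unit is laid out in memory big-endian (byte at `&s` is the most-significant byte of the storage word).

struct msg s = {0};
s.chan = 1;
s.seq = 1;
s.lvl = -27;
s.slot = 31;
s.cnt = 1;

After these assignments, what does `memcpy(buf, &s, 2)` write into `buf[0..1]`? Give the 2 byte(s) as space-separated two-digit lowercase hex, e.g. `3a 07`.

79 7f

chan (2b) val=1 bits=0x1 at bit 14: 0x4000
seq (1b) val=1 bits=0x1 at bit 13: 0x6000
lvl (7b) val=-27 bits=0x65 at bit 6: 0x7940
slot (5b) val=31 bits=0x1f at bit 1: 0x797e
cnt (1b) val=1 bits=0x1 at bit 0: 0x797f
word = 0x797f → big-endian bytes:
  [0]=0x79  [1]=0x7f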